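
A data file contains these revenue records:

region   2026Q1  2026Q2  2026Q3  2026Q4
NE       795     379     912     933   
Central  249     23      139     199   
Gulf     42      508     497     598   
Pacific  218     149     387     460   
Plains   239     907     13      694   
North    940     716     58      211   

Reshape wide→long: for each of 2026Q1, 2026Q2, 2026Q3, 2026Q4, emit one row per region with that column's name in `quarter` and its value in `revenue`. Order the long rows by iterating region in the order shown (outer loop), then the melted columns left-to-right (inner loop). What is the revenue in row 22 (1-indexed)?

716

24 rows total (6 × 4). Row 22: index ⌊(22-1)/4⌋ = 5 into region → North; (22-1) mod 4 = 1 into the melted columns → 2026Q2.
So row 22 is (North, 2026Q2, 716); revenue = 716.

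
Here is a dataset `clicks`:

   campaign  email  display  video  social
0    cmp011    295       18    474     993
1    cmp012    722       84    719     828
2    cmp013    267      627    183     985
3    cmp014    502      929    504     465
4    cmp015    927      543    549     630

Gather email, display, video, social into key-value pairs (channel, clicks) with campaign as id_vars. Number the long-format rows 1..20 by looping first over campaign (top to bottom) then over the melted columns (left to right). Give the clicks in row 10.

627

20 rows total (5 × 4). Row 10: index ⌊(10-1)/4⌋ = 2 into campaign → cmp013; (10-1) mod 4 = 1 into the melted columns → display.
So row 10 is (cmp013, display, 627); clicks = 627.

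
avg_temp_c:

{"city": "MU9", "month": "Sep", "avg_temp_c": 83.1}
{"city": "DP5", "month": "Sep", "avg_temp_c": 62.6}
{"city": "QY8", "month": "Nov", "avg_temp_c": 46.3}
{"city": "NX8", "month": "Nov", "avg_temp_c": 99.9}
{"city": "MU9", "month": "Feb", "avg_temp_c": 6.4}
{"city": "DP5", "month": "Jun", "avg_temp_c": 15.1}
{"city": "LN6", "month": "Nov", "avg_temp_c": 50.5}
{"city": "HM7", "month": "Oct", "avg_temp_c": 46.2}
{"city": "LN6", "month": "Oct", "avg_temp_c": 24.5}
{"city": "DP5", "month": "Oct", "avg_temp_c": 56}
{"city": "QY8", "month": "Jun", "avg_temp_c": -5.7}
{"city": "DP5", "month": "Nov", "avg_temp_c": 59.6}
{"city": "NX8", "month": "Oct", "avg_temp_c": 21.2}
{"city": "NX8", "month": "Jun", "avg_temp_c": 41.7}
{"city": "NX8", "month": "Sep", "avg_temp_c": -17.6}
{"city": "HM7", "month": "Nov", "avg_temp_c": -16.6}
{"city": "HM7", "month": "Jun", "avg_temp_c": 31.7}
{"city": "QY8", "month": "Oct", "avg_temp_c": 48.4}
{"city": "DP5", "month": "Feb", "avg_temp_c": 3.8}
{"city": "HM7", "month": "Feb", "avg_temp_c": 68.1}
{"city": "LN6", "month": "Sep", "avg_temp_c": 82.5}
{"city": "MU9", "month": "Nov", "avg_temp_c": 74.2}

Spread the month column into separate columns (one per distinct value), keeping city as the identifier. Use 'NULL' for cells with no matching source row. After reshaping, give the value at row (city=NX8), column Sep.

-17.6

The long row with city=NX8, month=Sep has avg_temp_c=-17.6.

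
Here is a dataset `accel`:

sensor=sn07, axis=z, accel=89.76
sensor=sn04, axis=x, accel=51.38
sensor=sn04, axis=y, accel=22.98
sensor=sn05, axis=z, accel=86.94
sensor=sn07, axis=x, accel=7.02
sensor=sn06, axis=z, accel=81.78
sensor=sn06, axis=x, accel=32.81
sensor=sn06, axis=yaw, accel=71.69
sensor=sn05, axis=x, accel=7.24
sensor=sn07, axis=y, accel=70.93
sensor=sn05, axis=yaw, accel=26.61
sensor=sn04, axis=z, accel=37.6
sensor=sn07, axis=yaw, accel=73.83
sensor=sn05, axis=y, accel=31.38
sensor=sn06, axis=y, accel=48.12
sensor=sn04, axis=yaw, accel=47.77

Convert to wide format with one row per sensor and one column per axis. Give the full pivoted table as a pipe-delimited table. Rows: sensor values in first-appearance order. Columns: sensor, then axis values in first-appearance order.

Columns: sensor plus the 4 distinct axis values (z, x, y, yaw).
For example, row sn07 column z takes accel=89.76 from the long row (sn07, z).

| sensor | z | x | y | yaw |
| sn07 | 89.76 | 7.02 | 70.93 | 73.83 |
| sn04 | 37.6 | 51.38 | 22.98 | 47.77 |
| sn05 | 86.94 | 7.24 | 31.38 | 26.61 |
| sn06 | 81.78 | 32.81 | 48.12 | 71.69 |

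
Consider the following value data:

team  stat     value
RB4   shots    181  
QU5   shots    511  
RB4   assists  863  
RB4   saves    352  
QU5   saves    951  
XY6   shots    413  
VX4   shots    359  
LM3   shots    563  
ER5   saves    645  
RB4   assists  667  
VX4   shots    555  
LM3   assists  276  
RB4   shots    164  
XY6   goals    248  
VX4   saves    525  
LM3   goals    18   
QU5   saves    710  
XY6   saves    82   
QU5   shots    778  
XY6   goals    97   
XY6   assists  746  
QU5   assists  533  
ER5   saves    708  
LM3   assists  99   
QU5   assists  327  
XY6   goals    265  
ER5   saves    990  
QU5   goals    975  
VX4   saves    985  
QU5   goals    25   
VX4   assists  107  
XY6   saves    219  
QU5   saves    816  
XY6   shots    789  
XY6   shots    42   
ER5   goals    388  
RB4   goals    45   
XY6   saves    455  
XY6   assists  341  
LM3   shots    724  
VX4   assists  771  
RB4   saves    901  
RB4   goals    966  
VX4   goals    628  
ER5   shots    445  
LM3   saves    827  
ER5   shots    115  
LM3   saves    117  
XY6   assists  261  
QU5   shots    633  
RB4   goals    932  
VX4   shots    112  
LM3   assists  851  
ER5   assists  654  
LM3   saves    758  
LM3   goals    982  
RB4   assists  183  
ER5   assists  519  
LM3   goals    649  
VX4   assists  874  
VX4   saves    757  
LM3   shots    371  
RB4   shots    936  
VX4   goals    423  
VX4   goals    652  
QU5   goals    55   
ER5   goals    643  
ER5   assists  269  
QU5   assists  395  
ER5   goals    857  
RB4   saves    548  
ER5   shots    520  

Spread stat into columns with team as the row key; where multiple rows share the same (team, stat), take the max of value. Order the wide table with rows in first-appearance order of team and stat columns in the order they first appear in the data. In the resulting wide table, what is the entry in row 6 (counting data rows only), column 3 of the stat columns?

990

With rows in first-appearance order of team, row 6 is team=ER5. stat columns in first-appearance order: shots, assists, saves, goals; column 3 is saves.
Long rows with team=ER5, stat=saves: max(645, 708, 990) = 990.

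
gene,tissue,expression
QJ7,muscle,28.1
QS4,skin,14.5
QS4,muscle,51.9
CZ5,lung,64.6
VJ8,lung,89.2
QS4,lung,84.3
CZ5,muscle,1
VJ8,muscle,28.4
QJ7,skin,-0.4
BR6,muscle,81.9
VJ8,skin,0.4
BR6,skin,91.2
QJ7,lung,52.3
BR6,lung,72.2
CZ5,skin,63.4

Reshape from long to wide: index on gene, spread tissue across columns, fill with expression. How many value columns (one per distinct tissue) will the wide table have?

3 distinct tissue values: skin, lung, muscle.

3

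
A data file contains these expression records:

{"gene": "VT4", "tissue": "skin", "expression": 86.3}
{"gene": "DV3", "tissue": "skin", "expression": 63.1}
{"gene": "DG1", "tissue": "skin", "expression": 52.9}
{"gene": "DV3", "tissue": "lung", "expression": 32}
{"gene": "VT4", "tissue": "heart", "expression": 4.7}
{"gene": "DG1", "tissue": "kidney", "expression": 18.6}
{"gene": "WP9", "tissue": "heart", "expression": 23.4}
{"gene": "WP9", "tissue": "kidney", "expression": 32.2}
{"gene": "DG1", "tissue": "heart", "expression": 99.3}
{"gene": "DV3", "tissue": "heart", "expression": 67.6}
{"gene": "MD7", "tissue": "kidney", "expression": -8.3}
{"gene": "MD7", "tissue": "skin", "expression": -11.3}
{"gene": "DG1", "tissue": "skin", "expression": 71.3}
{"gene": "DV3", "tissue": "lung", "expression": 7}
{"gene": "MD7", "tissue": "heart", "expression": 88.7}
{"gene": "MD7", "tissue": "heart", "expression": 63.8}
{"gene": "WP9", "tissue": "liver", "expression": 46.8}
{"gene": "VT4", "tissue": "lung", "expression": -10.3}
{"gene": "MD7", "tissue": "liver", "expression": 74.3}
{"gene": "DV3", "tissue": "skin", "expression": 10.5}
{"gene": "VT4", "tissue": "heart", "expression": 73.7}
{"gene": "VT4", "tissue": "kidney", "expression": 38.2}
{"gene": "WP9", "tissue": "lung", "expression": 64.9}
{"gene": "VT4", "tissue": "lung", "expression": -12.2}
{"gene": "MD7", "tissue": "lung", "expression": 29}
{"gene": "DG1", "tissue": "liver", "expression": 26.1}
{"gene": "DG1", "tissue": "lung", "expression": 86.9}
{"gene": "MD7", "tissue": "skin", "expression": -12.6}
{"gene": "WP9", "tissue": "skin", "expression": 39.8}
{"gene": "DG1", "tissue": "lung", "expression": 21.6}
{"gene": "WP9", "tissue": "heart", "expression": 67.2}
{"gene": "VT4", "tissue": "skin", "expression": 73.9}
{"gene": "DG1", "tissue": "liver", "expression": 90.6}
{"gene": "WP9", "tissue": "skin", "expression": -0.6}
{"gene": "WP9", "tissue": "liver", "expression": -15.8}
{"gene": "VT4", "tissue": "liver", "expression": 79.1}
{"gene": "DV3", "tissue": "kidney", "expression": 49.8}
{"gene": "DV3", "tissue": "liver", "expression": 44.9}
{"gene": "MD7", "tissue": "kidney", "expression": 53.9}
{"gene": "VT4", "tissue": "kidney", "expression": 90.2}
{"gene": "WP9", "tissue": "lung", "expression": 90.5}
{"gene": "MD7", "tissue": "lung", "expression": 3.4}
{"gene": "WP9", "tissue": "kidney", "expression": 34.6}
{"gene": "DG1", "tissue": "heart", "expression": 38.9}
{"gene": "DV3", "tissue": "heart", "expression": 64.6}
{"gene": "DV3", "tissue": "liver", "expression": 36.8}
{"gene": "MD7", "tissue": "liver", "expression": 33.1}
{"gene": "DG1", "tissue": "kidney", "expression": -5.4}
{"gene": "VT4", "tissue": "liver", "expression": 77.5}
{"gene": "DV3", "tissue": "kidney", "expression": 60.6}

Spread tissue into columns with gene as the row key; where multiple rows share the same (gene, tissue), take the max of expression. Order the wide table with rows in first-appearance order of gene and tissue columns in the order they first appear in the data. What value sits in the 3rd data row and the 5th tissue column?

With rows in first-appearance order of gene, row 3 is gene=DG1. tissue columns in first-appearance order: skin, lung, heart, kidney, liver; column 5 is liver.
Long rows with gene=DG1, tissue=liver: max(26.1, 90.6) = 90.6.

90.6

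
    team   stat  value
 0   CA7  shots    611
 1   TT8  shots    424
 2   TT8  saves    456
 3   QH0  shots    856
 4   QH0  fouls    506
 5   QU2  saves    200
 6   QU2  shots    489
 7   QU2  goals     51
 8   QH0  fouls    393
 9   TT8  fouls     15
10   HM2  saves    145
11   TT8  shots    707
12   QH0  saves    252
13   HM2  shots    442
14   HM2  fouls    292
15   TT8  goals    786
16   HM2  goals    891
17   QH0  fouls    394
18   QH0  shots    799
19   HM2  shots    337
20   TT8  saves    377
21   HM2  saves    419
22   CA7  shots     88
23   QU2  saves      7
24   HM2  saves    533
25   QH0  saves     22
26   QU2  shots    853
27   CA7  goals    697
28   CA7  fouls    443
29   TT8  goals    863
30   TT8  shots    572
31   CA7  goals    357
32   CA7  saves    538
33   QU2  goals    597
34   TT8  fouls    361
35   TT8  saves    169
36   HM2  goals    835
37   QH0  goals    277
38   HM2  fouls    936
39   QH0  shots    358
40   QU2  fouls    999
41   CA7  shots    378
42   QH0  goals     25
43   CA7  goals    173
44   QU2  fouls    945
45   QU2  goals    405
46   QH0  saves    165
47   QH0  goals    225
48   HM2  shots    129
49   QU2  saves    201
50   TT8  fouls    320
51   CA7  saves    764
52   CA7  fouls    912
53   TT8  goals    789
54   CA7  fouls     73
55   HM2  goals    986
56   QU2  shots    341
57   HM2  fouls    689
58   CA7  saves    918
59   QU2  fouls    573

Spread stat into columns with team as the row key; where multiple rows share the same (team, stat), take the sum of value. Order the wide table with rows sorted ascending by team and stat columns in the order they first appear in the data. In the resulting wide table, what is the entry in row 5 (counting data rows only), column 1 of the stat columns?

1703

With rows sorted ascending by team, row 5 is team=TT8. stat columns in first-appearance order: shots, saves, fouls, goals; column 1 is shots.
Long rows with team=TT8, stat=shots: 424 + 707 + 572 = 1703.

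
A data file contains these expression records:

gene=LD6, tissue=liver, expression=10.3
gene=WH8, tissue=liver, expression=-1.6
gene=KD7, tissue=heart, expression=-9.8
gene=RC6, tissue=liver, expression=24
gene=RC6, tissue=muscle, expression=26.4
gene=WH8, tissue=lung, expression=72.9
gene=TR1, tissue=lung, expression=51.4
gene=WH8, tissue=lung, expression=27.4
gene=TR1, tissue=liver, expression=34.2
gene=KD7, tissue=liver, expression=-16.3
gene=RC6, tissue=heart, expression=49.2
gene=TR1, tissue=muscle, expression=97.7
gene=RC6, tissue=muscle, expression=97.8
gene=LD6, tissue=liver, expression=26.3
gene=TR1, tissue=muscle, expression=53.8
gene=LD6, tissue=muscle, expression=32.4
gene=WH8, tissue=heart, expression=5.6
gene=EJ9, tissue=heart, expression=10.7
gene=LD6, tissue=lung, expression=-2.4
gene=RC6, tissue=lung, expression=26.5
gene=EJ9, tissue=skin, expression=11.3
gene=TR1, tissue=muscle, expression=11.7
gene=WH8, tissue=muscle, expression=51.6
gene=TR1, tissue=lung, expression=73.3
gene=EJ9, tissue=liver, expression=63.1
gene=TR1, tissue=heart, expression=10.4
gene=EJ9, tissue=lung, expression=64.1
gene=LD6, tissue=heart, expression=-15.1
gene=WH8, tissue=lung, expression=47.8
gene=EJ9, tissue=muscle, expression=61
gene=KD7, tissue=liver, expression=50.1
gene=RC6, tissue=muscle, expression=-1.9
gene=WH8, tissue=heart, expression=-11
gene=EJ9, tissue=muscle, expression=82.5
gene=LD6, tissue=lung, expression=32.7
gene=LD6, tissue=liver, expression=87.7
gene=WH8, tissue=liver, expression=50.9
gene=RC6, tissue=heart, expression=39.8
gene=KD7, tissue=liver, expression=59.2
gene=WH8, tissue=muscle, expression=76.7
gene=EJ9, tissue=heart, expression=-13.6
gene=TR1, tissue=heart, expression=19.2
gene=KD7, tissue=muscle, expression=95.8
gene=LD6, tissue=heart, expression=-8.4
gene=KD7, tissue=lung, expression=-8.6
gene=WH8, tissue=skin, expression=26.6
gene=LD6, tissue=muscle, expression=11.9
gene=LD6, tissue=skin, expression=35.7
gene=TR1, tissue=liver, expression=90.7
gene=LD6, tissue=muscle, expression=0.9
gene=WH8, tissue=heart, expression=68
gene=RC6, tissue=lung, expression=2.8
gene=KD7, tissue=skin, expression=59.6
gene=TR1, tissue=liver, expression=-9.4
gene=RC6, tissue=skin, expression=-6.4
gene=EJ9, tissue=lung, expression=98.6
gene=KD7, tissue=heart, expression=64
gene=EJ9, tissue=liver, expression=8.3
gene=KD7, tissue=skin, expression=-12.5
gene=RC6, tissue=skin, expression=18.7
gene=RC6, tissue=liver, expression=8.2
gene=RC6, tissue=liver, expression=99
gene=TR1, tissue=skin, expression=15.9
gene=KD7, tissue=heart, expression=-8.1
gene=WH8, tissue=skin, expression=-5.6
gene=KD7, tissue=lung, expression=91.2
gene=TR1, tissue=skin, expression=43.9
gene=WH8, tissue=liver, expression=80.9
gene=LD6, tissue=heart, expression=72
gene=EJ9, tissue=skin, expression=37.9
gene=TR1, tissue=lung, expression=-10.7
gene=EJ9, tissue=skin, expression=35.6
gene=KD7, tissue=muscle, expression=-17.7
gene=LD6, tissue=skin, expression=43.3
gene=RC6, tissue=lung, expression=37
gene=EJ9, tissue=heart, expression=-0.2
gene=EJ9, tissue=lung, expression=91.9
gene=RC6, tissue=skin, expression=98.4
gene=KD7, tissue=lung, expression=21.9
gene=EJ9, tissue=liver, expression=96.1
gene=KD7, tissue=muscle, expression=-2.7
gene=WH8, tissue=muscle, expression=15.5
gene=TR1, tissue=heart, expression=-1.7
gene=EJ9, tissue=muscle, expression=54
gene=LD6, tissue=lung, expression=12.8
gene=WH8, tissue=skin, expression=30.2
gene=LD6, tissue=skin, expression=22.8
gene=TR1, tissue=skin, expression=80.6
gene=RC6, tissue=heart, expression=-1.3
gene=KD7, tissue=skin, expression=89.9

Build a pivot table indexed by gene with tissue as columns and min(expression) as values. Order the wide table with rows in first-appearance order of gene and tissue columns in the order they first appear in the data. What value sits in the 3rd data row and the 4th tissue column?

With rows in first-appearance order of gene, row 3 is gene=KD7. tissue columns in first-appearance order: liver, heart, muscle, lung, skin; column 4 is lung.
Long rows with gene=KD7, tissue=lung: min(-8.6, 91.2, 21.9) = -8.6.

-8.6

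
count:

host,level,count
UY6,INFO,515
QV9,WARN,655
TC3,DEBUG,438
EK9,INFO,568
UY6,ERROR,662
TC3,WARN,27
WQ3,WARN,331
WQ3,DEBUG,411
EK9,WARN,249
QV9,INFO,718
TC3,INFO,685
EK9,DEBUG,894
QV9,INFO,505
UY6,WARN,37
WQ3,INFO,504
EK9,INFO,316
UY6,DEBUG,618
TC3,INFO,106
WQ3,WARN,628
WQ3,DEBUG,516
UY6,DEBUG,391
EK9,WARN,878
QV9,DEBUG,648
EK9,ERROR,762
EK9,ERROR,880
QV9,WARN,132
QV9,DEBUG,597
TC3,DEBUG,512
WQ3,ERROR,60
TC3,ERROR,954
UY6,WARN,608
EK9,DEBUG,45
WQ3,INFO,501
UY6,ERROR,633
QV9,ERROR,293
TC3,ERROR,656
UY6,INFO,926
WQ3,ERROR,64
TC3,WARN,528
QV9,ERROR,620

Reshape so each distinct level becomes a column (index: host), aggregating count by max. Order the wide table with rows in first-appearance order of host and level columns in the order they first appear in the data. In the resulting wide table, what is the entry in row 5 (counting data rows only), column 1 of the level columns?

504

With rows in first-appearance order of host, row 5 is host=WQ3. level columns in first-appearance order: INFO, WARN, DEBUG, ERROR; column 1 is INFO.
Long rows with host=WQ3, level=INFO: max(504, 501) = 504.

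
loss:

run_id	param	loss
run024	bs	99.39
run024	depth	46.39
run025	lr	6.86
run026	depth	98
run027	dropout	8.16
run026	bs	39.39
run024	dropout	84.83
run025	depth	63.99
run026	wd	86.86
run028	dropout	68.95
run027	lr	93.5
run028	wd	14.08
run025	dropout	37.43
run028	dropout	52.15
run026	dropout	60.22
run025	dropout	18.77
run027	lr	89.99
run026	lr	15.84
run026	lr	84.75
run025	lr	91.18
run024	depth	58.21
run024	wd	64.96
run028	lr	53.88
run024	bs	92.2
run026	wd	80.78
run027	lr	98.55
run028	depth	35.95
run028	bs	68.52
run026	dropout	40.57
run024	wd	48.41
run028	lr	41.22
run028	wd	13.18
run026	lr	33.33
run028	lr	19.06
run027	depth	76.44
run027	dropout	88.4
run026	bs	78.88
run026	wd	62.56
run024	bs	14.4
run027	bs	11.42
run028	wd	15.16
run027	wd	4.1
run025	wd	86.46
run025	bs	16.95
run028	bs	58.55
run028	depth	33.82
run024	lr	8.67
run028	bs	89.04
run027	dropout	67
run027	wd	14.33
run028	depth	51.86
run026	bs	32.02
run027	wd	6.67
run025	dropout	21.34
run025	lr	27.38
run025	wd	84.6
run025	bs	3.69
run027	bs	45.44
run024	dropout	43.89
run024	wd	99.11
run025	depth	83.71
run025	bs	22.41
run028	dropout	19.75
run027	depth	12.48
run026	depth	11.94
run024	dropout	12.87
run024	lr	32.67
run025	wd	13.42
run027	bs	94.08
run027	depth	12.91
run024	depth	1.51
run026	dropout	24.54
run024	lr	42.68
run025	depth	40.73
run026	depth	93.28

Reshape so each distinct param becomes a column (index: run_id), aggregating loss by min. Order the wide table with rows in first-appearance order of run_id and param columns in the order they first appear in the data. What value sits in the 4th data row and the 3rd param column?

With rows in first-appearance order of run_id, row 4 is run_id=run027. param columns in first-appearance order: bs, depth, lr, dropout, wd; column 3 is lr.
Long rows with run_id=run027, param=lr: min(93.5, 89.99, 98.55) = 89.99.

89.99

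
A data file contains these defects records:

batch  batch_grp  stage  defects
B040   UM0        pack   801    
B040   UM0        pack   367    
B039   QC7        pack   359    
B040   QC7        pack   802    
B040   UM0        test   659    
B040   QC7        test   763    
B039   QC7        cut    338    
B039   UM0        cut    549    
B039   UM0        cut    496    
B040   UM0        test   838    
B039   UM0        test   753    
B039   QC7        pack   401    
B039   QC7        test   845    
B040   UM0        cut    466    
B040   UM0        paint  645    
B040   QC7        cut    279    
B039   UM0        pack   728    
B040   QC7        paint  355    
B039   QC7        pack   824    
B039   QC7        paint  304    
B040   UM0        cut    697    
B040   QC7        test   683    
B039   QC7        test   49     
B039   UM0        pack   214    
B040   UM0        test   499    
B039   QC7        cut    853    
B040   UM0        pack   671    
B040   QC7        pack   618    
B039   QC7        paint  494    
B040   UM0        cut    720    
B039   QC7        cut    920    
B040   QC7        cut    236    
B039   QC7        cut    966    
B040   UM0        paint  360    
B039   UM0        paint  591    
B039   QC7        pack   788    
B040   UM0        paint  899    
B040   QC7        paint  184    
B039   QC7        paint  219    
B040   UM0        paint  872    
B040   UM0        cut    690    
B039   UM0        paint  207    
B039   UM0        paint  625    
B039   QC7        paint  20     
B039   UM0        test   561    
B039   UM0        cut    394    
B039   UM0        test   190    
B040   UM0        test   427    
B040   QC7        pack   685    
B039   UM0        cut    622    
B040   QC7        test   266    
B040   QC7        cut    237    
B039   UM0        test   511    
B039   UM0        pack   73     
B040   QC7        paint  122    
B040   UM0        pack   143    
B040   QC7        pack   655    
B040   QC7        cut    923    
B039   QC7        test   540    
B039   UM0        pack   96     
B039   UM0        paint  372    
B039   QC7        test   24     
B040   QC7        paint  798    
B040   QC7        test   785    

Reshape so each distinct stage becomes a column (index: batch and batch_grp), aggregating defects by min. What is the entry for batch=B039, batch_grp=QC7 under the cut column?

338

Rows with batch=B039, batch_grp=QC7 and stage=cut: defects values are 338, 853, 920, 966.
min(338, 853, 920, 966) = 338.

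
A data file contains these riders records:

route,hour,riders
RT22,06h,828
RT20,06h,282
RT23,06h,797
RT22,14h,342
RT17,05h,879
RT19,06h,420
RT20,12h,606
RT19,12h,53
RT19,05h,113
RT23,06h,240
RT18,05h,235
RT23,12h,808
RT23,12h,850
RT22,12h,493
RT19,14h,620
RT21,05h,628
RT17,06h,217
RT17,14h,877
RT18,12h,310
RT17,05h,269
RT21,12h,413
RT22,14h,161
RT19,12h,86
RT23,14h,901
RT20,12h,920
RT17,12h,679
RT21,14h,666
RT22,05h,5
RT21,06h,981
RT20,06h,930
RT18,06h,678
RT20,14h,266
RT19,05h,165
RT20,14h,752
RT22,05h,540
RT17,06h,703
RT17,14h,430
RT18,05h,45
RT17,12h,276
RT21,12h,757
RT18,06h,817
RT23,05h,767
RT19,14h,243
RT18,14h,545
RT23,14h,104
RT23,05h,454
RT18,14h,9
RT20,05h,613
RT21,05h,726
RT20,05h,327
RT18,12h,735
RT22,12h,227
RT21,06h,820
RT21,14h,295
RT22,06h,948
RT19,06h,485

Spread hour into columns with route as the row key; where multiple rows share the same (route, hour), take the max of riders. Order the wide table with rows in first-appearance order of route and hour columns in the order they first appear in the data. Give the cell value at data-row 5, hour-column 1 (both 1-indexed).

485

With rows in first-appearance order of route, row 5 is route=RT19. hour columns in first-appearance order: 06h, 14h, 05h, 12h; column 1 is 06h.
Long rows with route=RT19, hour=06h: max(420, 485) = 485.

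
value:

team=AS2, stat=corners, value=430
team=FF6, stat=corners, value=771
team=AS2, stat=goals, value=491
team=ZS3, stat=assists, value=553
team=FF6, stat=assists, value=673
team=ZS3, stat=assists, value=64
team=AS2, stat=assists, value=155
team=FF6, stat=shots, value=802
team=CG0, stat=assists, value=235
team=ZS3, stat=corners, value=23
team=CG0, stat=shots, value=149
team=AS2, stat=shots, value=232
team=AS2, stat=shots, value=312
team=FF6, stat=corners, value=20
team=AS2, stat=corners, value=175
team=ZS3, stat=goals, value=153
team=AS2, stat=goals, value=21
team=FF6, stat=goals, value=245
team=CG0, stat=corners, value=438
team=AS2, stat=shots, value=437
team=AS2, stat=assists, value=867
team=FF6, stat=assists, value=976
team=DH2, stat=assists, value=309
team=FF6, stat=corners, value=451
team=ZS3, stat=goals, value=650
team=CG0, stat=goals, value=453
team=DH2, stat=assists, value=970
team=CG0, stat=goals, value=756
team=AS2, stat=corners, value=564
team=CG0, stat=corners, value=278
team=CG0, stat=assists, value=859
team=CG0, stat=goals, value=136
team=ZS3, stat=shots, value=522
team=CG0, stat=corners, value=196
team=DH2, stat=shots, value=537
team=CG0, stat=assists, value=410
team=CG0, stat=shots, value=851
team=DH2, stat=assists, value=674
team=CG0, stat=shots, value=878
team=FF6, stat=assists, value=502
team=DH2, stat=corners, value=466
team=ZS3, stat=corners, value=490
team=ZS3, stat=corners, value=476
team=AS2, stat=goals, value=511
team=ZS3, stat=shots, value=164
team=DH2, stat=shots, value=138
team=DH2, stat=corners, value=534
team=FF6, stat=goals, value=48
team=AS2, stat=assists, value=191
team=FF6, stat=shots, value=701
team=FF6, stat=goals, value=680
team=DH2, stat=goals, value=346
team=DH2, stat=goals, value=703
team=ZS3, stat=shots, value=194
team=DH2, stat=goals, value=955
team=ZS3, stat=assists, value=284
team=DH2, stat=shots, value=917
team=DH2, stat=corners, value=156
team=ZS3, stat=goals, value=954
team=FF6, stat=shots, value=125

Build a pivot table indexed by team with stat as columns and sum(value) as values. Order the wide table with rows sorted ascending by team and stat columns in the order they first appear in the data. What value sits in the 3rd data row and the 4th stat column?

With rows sorted ascending by team, row 3 is team=DH2. stat columns in first-appearance order: corners, goals, assists, shots; column 4 is shots.
Long rows with team=DH2, stat=shots: 537 + 138 + 917 = 1592.

1592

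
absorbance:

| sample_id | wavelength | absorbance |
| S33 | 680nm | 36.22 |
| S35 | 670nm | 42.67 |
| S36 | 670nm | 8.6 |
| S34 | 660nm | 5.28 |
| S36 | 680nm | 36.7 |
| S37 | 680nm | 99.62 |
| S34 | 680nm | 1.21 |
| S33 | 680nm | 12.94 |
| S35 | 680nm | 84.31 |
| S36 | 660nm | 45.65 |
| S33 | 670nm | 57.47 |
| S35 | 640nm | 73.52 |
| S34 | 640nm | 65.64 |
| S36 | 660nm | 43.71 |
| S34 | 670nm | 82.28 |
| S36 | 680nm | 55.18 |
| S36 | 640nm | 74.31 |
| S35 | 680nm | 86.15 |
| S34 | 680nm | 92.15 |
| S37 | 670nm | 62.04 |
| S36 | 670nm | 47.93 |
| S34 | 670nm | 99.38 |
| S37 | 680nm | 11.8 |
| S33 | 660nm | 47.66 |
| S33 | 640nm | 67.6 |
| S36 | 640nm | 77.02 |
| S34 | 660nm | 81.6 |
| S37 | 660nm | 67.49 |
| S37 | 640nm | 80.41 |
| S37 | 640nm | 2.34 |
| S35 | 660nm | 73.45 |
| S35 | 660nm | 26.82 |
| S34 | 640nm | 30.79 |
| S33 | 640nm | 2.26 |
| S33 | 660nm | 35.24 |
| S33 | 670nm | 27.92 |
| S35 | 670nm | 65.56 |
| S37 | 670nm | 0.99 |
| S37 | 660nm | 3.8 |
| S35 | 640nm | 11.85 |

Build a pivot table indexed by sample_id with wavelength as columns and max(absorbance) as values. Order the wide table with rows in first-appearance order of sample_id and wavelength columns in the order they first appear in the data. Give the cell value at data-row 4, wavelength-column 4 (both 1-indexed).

With rows in first-appearance order of sample_id, row 4 is sample_id=S34. wavelength columns in first-appearance order: 680nm, 670nm, 660nm, 640nm; column 4 is 640nm.
Long rows with sample_id=S34, wavelength=640nm: max(65.64, 30.79) = 65.64.

65.64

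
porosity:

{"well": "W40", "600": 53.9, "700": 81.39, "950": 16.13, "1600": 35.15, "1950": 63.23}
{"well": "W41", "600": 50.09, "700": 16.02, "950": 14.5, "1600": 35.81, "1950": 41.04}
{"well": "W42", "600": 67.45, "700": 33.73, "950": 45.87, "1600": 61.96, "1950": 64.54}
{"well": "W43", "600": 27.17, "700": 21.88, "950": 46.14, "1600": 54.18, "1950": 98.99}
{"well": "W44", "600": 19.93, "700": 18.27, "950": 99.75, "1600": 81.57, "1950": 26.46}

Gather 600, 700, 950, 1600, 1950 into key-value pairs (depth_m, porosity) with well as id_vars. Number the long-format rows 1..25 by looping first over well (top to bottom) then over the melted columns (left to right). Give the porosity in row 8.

25 rows total (5 × 5). Row 8: index ⌊(8-1)/5⌋ = 1 into well → W41; (8-1) mod 5 = 2 into the melted columns → 950.
So row 8 is (W41, 950, 14.5); porosity = 14.5.

14.5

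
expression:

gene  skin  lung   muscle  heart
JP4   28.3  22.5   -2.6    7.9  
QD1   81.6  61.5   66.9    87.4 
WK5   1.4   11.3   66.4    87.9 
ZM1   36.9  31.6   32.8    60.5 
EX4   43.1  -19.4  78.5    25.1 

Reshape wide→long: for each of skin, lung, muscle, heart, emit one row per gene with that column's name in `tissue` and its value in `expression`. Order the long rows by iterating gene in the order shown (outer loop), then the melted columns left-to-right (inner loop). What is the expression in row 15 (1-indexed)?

20 rows total (5 × 4). Row 15: index ⌊(15-1)/4⌋ = 3 into gene → ZM1; (15-1) mod 4 = 2 into the melted columns → muscle.
So row 15 is (ZM1, muscle, 32.8); expression = 32.8.

32.8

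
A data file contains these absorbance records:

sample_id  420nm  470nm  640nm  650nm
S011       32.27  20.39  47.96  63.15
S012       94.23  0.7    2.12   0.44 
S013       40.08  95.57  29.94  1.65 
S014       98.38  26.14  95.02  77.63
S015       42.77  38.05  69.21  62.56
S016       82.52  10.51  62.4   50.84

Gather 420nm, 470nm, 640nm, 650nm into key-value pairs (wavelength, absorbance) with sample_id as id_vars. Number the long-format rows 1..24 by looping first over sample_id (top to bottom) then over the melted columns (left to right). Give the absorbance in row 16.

24 rows total (6 × 4). Row 16: index ⌊(16-1)/4⌋ = 3 into sample_id → S014; (16-1) mod 4 = 3 into the melted columns → 650nm.
So row 16 is (S014, 650nm, 77.63); absorbance = 77.63.

77.63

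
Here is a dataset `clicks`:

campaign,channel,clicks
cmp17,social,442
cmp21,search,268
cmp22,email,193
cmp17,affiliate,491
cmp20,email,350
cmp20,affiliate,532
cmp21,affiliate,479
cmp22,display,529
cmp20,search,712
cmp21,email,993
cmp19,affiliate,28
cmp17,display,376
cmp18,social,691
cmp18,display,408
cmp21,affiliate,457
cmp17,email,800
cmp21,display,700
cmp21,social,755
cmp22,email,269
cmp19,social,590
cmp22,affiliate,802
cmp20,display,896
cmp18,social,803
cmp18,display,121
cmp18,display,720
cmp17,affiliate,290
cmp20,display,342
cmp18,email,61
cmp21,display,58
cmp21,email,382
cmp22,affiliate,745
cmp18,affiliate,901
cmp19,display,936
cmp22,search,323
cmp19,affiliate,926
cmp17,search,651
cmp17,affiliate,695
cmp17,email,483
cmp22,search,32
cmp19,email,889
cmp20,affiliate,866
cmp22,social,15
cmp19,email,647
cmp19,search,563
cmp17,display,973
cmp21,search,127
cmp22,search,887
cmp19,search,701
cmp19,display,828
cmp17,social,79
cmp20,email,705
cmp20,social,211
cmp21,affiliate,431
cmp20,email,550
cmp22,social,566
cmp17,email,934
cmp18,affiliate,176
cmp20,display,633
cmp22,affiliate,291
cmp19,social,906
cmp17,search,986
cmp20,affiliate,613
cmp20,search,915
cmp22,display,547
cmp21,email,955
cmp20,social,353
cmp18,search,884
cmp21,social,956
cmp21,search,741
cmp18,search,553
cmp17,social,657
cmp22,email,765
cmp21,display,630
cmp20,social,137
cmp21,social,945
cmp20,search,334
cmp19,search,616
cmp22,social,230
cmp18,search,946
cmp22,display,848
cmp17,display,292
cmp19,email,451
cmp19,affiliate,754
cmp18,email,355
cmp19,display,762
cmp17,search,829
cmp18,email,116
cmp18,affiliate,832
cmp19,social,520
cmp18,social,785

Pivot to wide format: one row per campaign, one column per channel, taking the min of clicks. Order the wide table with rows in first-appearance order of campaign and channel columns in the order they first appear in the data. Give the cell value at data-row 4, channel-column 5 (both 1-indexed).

342

With rows in first-appearance order of campaign, row 4 is campaign=cmp20. channel columns in first-appearance order: social, search, email, affiliate, display; column 5 is display.
Long rows with campaign=cmp20, channel=display: min(896, 342, 633) = 342.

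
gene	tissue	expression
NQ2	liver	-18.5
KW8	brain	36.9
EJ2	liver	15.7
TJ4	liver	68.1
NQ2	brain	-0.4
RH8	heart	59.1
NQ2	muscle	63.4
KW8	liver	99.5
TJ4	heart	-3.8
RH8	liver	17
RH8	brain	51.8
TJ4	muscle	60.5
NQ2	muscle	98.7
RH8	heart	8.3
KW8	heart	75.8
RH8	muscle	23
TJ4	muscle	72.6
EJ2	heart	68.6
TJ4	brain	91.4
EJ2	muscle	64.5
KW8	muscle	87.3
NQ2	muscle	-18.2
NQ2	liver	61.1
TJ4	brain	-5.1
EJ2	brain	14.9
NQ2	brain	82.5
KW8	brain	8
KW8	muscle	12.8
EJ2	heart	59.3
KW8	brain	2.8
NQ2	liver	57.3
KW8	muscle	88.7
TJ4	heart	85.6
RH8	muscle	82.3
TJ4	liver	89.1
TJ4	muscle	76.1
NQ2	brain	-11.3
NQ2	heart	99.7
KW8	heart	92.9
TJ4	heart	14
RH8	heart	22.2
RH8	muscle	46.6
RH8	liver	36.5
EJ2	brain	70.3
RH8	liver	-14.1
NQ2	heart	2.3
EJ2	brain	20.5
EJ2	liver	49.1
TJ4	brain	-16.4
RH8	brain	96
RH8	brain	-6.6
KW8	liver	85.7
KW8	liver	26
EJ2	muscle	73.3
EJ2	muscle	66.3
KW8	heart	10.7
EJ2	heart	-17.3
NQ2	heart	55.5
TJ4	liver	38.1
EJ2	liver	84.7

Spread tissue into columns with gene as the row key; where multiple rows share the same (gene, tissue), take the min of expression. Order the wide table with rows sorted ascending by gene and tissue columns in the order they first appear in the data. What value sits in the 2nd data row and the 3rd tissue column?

10.7

With rows sorted ascending by gene, row 2 is gene=KW8. tissue columns in first-appearance order: liver, brain, heart, muscle; column 3 is heart.
Long rows with gene=KW8, tissue=heart: min(75.8, 92.9, 10.7) = 10.7.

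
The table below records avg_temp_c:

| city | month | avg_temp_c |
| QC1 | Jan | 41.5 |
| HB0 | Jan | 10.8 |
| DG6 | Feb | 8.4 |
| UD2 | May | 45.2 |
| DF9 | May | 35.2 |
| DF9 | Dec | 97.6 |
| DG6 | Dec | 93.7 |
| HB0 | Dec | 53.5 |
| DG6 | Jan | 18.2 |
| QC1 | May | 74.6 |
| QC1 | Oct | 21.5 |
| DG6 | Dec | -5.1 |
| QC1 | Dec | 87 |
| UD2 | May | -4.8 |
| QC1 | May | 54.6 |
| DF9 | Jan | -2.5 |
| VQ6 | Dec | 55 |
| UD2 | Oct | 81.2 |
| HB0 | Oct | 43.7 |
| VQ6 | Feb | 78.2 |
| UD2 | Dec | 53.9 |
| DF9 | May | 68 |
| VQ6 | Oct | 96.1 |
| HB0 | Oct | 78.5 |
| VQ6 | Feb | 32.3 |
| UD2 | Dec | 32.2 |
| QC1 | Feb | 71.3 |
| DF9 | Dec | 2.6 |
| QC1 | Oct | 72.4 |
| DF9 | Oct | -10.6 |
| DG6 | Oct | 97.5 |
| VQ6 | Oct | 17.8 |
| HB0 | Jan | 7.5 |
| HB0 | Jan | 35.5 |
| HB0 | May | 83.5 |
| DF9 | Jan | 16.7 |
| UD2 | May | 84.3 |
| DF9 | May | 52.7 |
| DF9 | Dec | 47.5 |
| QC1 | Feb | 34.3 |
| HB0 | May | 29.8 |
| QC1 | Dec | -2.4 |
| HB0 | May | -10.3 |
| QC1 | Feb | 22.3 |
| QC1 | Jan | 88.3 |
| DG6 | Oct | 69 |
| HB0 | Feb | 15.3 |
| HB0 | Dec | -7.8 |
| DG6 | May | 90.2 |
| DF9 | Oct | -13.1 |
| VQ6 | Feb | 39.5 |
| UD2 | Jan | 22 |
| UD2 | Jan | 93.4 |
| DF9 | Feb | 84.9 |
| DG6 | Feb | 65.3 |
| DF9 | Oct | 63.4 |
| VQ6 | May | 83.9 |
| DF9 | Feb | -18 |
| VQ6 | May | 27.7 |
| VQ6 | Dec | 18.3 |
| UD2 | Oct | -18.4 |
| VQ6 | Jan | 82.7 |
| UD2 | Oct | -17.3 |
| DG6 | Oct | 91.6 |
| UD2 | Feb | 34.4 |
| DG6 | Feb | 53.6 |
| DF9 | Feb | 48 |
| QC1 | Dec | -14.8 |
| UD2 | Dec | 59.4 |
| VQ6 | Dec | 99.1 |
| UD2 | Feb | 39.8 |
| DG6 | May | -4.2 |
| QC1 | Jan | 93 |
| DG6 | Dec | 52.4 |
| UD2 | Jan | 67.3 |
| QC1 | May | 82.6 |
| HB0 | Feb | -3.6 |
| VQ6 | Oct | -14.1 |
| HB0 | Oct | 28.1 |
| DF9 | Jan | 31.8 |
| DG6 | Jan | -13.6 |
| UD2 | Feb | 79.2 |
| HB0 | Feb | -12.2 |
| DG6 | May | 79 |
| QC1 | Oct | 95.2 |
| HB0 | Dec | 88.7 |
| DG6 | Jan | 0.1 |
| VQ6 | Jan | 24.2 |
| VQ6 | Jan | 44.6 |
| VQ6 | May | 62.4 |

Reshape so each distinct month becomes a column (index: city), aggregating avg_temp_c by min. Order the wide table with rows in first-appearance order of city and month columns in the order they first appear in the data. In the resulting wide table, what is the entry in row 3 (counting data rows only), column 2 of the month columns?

8.4

With rows in first-appearance order of city, row 3 is city=DG6. month columns in first-appearance order: Jan, Feb, May, Dec, Oct; column 2 is Feb.
Long rows with city=DG6, month=Feb: min(8.4, 65.3, 53.6) = 8.4.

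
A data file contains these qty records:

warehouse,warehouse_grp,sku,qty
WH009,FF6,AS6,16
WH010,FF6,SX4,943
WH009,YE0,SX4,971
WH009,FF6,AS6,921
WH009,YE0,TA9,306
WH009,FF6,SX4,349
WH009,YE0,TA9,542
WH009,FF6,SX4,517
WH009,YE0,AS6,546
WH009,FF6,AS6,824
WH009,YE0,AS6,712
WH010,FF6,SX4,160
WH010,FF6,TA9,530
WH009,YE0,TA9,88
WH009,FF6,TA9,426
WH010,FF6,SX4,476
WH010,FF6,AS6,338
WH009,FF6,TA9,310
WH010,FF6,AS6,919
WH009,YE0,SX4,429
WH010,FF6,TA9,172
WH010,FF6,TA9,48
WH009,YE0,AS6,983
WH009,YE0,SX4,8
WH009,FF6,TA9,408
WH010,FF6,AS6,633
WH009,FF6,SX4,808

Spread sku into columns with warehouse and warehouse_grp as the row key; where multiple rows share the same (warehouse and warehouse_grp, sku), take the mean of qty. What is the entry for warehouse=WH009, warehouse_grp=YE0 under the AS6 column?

Rows with warehouse=WH009, warehouse_grp=YE0 and sku=AS6: qty values are 546, 712, 983.
(546 + 712 + 983) / 3 = 747.

747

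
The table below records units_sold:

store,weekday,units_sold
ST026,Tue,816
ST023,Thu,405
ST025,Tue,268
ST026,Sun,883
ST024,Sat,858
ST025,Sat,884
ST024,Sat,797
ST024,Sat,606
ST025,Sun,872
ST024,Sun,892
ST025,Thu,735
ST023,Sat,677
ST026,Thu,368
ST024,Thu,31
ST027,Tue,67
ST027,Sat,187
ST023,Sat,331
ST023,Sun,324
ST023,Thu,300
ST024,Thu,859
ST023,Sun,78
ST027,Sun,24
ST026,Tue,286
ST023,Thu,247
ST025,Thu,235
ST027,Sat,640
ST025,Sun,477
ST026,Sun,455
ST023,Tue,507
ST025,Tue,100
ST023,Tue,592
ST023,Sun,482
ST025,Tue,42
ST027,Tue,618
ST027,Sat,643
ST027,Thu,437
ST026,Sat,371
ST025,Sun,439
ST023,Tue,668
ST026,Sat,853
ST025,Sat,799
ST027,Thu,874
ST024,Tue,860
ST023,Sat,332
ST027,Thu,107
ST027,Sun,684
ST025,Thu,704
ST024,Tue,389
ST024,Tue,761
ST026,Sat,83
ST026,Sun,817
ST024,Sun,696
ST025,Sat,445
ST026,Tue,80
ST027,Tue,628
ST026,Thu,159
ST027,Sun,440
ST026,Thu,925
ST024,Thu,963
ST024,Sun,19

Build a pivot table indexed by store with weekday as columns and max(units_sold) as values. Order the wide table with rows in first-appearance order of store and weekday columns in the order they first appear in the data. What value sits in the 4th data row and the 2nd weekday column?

With rows in first-appearance order of store, row 4 is store=ST024. weekday columns in first-appearance order: Tue, Thu, Sun, Sat; column 2 is Thu.
Long rows with store=ST024, weekday=Thu: max(31, 859, 963) = 963.

963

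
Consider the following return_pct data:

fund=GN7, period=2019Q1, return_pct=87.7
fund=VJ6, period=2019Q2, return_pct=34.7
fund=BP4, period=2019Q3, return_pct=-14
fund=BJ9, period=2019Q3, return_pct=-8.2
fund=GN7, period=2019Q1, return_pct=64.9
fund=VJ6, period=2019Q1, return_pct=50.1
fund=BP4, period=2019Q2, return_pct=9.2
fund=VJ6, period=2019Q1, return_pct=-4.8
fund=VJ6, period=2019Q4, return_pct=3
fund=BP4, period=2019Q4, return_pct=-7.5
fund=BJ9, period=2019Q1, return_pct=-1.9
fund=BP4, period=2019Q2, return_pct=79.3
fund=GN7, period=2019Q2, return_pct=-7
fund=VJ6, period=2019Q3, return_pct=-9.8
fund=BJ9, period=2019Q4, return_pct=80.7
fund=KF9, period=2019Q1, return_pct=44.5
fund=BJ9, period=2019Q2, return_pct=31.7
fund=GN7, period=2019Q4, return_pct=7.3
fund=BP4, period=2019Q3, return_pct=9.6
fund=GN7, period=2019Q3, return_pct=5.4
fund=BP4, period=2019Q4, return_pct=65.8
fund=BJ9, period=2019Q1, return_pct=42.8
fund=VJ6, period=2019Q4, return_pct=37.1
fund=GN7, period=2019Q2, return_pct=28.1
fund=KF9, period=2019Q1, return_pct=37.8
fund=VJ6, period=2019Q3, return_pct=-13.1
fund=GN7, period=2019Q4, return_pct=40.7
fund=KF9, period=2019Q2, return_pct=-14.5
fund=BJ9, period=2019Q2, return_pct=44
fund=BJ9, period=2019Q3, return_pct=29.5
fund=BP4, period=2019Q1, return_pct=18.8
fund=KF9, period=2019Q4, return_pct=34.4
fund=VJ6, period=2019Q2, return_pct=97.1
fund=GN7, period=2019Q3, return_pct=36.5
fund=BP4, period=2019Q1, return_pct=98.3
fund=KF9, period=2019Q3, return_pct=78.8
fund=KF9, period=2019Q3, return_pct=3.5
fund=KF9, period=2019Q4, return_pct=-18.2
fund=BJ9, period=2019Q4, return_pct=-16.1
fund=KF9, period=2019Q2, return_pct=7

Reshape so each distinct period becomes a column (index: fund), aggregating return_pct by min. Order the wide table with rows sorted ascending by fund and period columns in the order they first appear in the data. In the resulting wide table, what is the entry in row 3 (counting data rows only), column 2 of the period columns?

-7

With rows sorted ascending by fund, row 3 is fund=GN7. period columns in first-appearance order: 2019Q1, 2019Q2, 2019Q3, 2019Q4; column 2 is 2019Q2.
Long rows with fund=GN7, period=2019Q2: min(-7, 28.1) = -7.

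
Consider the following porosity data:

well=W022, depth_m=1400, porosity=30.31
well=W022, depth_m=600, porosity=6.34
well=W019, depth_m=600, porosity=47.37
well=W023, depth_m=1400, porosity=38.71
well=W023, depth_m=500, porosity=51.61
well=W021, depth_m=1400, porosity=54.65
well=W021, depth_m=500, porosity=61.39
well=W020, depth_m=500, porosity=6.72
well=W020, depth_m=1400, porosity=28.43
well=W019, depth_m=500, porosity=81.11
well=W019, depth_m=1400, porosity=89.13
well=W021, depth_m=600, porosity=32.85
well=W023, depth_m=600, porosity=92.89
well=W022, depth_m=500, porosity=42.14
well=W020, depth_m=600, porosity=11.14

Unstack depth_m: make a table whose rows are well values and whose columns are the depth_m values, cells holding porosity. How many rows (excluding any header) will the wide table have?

5 distinct well values → 5 rows.

5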